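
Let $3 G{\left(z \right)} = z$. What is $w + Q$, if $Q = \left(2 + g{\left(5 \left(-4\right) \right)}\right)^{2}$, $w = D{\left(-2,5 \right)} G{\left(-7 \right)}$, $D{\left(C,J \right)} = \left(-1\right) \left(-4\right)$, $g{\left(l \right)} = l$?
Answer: $\frac{944}{3} \approx 314.67$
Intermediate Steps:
$D{\left(C,J \right)} = 4$
$G{\left(z \right)} = \frac{z}{3}$
$w = - \frac{28}{3}$ ($w = 4 \cdot \frac{1}{3} \left(-7\right) = 4 \left(- \frac{7}{3}\right) = - \frac{28}{3} \approx -9.3333$)
$Q = 324$ ($Q = \left(2 + 5 \left(-4\right)\right)^{2} = \left(2 - 20\right)^{2} = \left(-18\right)^{2} = 324$)
$w + Q = - \frac{28}{3} + 324 = \frac{944}{3}$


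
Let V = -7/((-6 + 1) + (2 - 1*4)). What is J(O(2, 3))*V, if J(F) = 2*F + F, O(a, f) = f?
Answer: 9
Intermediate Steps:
J(F) = 3*F
V = 1 (V = -7/(-5 + (2 - 4)) = -7/(-5 - 2) = -7/(-7) = -7*(-1/7) = 1)
J(O(2, 3))*V = (3*3)*1 = 9*1 = 9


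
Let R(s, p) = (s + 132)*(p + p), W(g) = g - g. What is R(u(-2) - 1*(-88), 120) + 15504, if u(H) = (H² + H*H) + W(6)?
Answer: 70224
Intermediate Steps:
W(g) = 0
u(H) = 2*H² (u(H) = (H² + H*H) + 0 = (H² + H²) + 0 = 2*H² + 0 = 2*H²)
R(s, p) = 2*p*(132 + s) (R(s, p) = (132 + s)*(2*p) = 2*p*(132 + s))
R(u(-2) - 1*(-88), 120) + 15504 = 2*120*(132 + (2*(-2)² - 1*(-88))) + 15504 = 2*120*(132 + (2*4 + 88)) + 15504 = 2*120*(132 + (8 + 88)) + 15504 = 2*120*(132 + 96) + 15504 = 2*120*228 + 15504 = 54720 + 15504 = 70224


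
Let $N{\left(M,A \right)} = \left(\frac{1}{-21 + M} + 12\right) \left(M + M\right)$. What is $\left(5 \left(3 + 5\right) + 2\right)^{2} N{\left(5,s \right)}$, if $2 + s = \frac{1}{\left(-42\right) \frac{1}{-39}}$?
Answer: $\frac{421155}{2} \approx 2.1058 \cdot 10^{5}$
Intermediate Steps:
$s = - \frac{15}{14}$ ($s = -2 + \frac{1}{\left(-42\right) \frac{1}{-39}} = -2 + \frac{1}{\left(-42\right) \left(- \frac{1}{39}\right)} = -2 + \frac{1}{\frac{14}{13}} = -2 + \frac{13}{14} = - \frac{15}{14} \approx -1.0714$)
$N{\left(M,A \right)} = 2 M \left(12 + \frac{1}{-21 + M}\right)$ ($N{\left(M,A \right)} = \left(12 + \frac{1}{-21 + M}\right) 2 M = 2 M \left(12 + \frac{1}{-21 + M}\right)$)
$\left(5 \left(3 + 5\right) + 2\right)^{2} N{\left(5,s \right)} = \left(5 \left(3 + 5\right) + 2\right)^{2} \cdot 2 \cdot 5 \frac{1}{-21 + 5} \left(-251 + 12 \cdot 5\right) = \left(5 \cdot 8 + 2\right)^{2} \cdot 2 \cdot 5 \frac{1}{-16} \left(-251 + 60\right) = \left(40 + 2\right)^{2} \cdot 2 \cdot 5 \left(- \frac{1}{16}\right) \left(-191\right) = 42^{2} \cdot \frac{955}{8} = 1764 \cdot \frac{955}{8} = \frac{421155}{2}$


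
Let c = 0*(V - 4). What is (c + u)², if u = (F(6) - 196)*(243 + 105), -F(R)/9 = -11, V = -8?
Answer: 1139467536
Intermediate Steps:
F(R) = 99 (F(R) = -9*(-11) = 99)
c = 0 (c = 0*(-8 - 4) = 0*(-12) = 0)
u = -33756 (u = (99 - 196)*(243 + 105) = -97*348 = -33756)
(c + u)² = (0 - 33756)² = (-33756)² = 1139467536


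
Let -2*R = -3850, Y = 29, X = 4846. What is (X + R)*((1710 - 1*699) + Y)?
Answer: 7041840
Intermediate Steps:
R = 1925 (R = -½*(-3850) = 1925)
(X + R)*((1710 - 1*699) + Y) = (4846 + 1925)*((1710 - 1*699) + 29) = 6771*((1710 - 699) + 29) = 6771*(1011 + 29) = 6771*1040 = 7041840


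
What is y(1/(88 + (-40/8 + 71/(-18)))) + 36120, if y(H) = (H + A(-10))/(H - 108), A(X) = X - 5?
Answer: 1850145749/51222 ≈ 36120.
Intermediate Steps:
A(X) = -5 + X
y(H) = (-15 + H)/(-108 + H) (y(H) = (H + (-5 - 10))/(H - 108) = (H - 15)/(-108 + H) = (-15 + H)/(-108 + H))
y(1/(88 + (-40/8 + 71/(-18)))) + 36120 = (-15 + 1/(88 + (-40/8 + 71/(-18))))/(-108 + 1/(88 + (-40/8 + 71/(-18)))) + 36120 = (-15 + 1/(88 + (-40*⅛ + 71*(-1/18))))/(-108 + 1/(88 + (-40*⅛ + 71*(-1/18)))) + 36120 = (-15 + 1/(88 + (-5 - 71/18)))/(-108 + 1/(88 + (-5 - 71/18))) + 36120 = (-15 + 1/(88 - 161/18))/(-108 + 1/(88 - 161/18)) + 36120 = (-15 + 1/(1423/18))/(-108 + 1/(1423/18)) + 36120 = (-15 + 18/1423)/(-108 + 18/1423) + 36120 = -21327/1423/(-153666/1423) + 36120 = -1423/153666*(-21327/1423) + 36120 = 7109/51222 + 36120 = 1850145749/51222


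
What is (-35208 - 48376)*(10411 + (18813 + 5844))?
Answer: -2931123712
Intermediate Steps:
(-35208 - 48376)*(10411 + (18813 + 5844)) = -83584*(10411 + 24657) = -83584*35068 = -2931123712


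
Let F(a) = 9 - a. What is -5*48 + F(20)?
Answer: -251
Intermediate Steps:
-5*48 + F(20) = -5*48 + (9 - 1*20) = -240 + (9 - 20) = -240 - 11 = -251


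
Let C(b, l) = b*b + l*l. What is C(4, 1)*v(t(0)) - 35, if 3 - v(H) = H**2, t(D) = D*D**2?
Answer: 16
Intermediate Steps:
C(b, l) = b**2 + l**2
t(D) = D**3
v(H) = 3 - H**2
C(4, 1)*v(t(0)) - 35 = (4**2 + 1**2)*(3 - (0**3)**2) - 35 = (16 + 1)*(3 - 1*0**2) - 35 = 17*(3 - 1*0) - 35 = 17*(3 + 0) - 35 = 17*3 - 35 = 51 - 35 = 16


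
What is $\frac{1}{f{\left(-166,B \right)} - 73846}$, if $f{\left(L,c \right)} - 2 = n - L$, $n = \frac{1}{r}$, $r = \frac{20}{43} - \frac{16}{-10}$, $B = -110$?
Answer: $- \frac{444}{32712817} \approx -1.3573 \cdot 10^{-5}$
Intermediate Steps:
$r = \frac{444}{215}$ ($r = 20 \cdot \frac{1}{43} - - \frac{8}{5} = \frac{20}{43} + \frac{8}{5} = \frac{444}{215} \approx 2.0651$)
$n = \frac{215}{444}$ ($n = \frac{1}{\frac{444}{215}} = \frac{215}{444} \approx 0.48423$)
$f{\left(L,c \right)} = \frac{1103}{444} - L$ ($f{\left(L,c \right)} = 2 - \left(- \frac{215}{444} + L\right) = \frac{1103}{444} - L$)
$\frac{1}{f{\left(-166,B \right)} - 73846} = \frac{1}{\left(\frac{1103}{444} - -166\right) - 73846} = \frac{1}{\left(\frac{1103}{444} + 166\right) - 73846} = \frac{1}{\frac{74807}{444} - 73846} = \frac{1}{- \frac{32712817}{444}} = - \frac{444}{32712817}$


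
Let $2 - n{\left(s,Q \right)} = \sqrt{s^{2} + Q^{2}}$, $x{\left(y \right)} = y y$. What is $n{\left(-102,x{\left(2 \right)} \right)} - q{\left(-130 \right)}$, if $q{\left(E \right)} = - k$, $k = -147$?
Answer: $-145 - 2 \sqrt{2605} \approx -247.08$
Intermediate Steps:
$x{\left(y \right)} = y^{2}$
$q{\left(E \right)} = 147$ ($q{\left(E \right)} = \left(-1\right) \left(-147\right) = 147$)
$n{\left(s,Q \right)} = 2 - \sqrt{Q^{2} + s^{2}}$ ($n{\left(s,Q \right)} = 2 - \sqrt{s^{2} + Q^{2}} = 2 - \sqrt{Q^{2} + s^{2}}$)
$n{\left(-102,x{\left(2 \right)} \right)} - q{\left(-130 \right)} = \left(2 - \sqrt{\left(2^{2}\right)^{2} + \left(-102\right)^{2}}\right) - 147 = \left(2 - \sqrt{4^{2} + 10404}\right) - 147 = \left(2 - \sqrt{16 + 10404}\right) - 147 = \left(2 - \sqrt{10420}\right) - 147 = \left(2 - 2 \sqrt{2605}\right) - 147 = -145 - 2 \sqrt{2605}$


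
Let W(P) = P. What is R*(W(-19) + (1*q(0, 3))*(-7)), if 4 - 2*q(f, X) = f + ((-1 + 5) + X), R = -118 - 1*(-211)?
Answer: -1581/2 ≈ -790.50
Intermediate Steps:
R = 93 (R = -118 + 211 = 93)
q(f, X) = -X/2 - f/2 (q(f, X) = 2 - (f + ((-1 + 5) + X))/2 = 2 - (f + (4 + X))/2 = 2 - (4 + X + f)/2 = 2 + (-2 - X/2 - f/2) = -X/2 - f/2)
R*(W(-19) + (1*q(0, 3))*(-7)) = 93*(-19 + (1*(-½*3 - ½*0))*(-7)) = 93*(-19 + (1*(-3/2 + 0))*(-7)) = 93*(-19 + (1*(-3/2))*(-7)) = 93*(-19 - 3/2*(-7)) = 93*(-19 + 21/2) = 93*(-17/2) = -1581/2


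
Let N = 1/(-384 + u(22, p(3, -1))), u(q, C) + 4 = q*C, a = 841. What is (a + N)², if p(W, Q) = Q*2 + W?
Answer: 94743918025/133956 ≈ 7.0728e+5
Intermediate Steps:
p(W, Q) = W + 2*Q (p(W, Q) = 2*Q + W = W + 2*Q)
u(q, C) = -4 + C*q (u(q, C) = -4 + q*C = -4 + C*q)
N = -1/366 (N = 1/(-384 + (-4 + (3 + 2*(-1))*22)) = 1/(-384 + (-4 + (3 - 2)*22)) = 1/(-384 + (-4 + 1*22)) = 1/(-384 + (-4 + 22)) = 1/(-384 + 18) = 1/(-366) = -1/366 ≈ -0.0027322)
(a + N)² = (841 - 1/366)² = (307805/366)² = 94743918025/133956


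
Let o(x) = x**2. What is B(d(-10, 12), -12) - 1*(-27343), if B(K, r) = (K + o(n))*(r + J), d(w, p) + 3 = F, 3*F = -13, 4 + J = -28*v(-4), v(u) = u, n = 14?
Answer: 45455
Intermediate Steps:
J = 108 (J = -4 - 28*(-4) = -4 + 112 = 108)
F = -13/3 (F = (1/3)*(-13) = -13/3 ≈ -4.3333)
d(w, p) = -22/3 (d(w, p) = -3 - 13/3 = -22/3)
B(K, r) = (108 + r)*(196 + K) (B(K, r) = (K + 14**2)*(r + 108) = (K + 196)*(108 + r) = (196 + K)*(108 + r) = (108 + r)*(196 + K))
B(d(-10, 12), -12) - 1*(-27343) = (21168 + 108*(-22/3) + 196*(-12) - 22/3*(-12)) - 1*(-27343) = (21168 - 792 - 2352 + 88) + 27343 = 18112 + 27343 = 45455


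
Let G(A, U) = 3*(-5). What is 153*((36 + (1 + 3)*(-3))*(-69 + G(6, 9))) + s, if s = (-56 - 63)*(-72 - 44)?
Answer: -294644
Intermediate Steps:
G(A, U) = -15
s = 13804 (s = -119*(-116) = 13804)
153*((36 + (1 + 3)*(-3))*(-69 + G(6, 9))) + s = 153*((36 + (1 + 3)*(-3))*(-69 - 15)) + 13804 = 153*((36 + 4*(-3))*(-84)) + 13804 = 153*((36 - 12)*(-84)) + 13804 = 153*(24*(-84)) + 13804 = 153*(-2016) + 13804 = -308448 + 13804 = -294644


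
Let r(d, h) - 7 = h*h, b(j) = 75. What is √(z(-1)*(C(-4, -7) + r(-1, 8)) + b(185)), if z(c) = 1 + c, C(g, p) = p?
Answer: 5*√3 ≈ 8.6602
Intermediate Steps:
r(d, h) = 7 + h² (r(d, h) = 7 + h*h = 7 + h²)
√(z(-1)*(C(-4, -7) + r(-1, 8)) + b(185)) = √((1 - 1)*(-7 + (7 + 8²)) + 75) = √(0*(-7 + (7 + 64)) + 75) = √(0*(-7 + 71) + 75) = √(0*64 + 75) = √(0 + 75) = √75 = 5*√3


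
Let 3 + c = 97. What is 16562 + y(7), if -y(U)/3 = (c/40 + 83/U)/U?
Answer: 16224793/980 ≈ 16556.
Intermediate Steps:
c = 94 (c = -3 + 97 = 94)
y(U) = -3*(47/20 + 83/U)/U (y(U) = -3*(94/40 + 83/U)/U = -3*(94*(1/40) + 83/U)/U = -3*(47/20 + 83/U)/U)
16562 + y(7) = 16562 + (3/20)*(-1660 - 47*7)/7**2 = 16562 + (3/20)*(1/49)*(-1660 - 329) = 16562 + (3/20)*(1/49)*(-1989) = 16562 - 5967/980 = 16224793/980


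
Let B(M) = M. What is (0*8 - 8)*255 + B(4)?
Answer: -2036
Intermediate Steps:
(0*8 - 8)*255 + B(4) = (0*8 - 8)*255 + 4 = (0 - 8)*255 + 4 = -8*255 + 4 = -2040 + 4 = -2036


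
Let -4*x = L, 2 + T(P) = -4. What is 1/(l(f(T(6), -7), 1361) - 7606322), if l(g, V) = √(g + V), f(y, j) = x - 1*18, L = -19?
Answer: -30425288/231424537465345 - 6*√599/231424537465345 ≈ -1.3147e-7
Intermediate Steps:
T(P) = -6 (T(P) = -2 - 4 = -6)
x = 19/4 (x = -¼*(-19) = 19/4 ≈ 4.7500)
f(y, j) = -53/4 (f(y, j) = 19/4 - 1*18 = 19/4 - 18 = -53/4)
l(g, V) = √(V + g)
1/(l(f(T(6), -7), 1361) - 7606322) = 1/(√(1361 - 53/4) - 7606322) = 1/(√(5391/4) - 7606322) = 1/(3*√599/2 - 7606322) = 1/(-7606322 + 3*√599/2)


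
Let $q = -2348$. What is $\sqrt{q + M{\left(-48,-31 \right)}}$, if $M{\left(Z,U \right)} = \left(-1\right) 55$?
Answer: $3 i \sqrt{267} \approx 49.02 i$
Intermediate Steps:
$M{\left(Z,U \right)} = -55$
$\sqrt{q + M{\left(-48,-31 \right)}} = \sqrt{-2348 - 55} = \sqrt{-2403} = 3 i \sqrt{267}$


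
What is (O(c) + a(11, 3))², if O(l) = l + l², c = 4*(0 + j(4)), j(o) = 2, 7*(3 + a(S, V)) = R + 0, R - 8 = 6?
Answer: 5041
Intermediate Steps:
R = 14 (R = 8 + 6 = 14)
a(S, V) = -1 (a(S, V) = -3 + (14 + 0)/7 = -3 + (⅐)*14 = -3 + 2 = -1)
c = 8 (c = 4*(0 + 2) = 4*2 = 8)
(O(c) + a(11, 3))² = (8*(1 + 8) - 1)² = (8*9 - 1)² = (72 - 1)² = 71² = 5041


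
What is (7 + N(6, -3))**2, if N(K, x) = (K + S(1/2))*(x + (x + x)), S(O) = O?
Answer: 10609/4 ≈ 2652.3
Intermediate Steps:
N(K, x) = 3*x*(1/2 + K) (N(K, x) = (K + 1/2)*(x + (x + x)) = (K + 1/2)*(x + 2*x) = (1/2 + K)*(3*x) = 3*x*(1/2 + K))
(7 + N(6, -3))**2 = (7 + (3/2)*(-3)*(1 + 2*6))**2 = (7 + (3/2)*(-3)*(1 + 12))**2 = (7 + (3/2)*(-3)*13)**2 = (7 - 117/2)**2 = (-103/2)**2 = 10609/4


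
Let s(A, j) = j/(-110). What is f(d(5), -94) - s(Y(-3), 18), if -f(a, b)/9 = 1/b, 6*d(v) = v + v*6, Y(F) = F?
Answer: 1341/5170 ≈ 0.25938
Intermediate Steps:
d(v) = 7*v/6 (d(v) = (v + v*6)/6 = (v + 6*v)/6 = (7*v)/6 = 7*v/6)
f(a, b) = -9/b
s(A, j) = -j/110 (s(A, j) = j*(-1/110) = -j/110)
f(d(5), -94) - s(Y(-3), 18) = -9/(-94) - (-1)*18/110 = -9*(-1/94) - 1*(-9/55) = 9/94 + 9/55 = 1341/5170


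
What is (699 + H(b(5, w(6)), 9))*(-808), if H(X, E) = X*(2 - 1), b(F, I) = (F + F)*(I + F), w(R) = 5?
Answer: -645592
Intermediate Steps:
b(F, I) = 2*F*(F + I) (b(F, I) = (2*F)*(F + I) = 2*F*(F + I))
H(X, E) = X (H(X, E) = X*1 = X)
(699 + H(b(5, w(6)), 9))*(-808) = (699 + 2*5*(5 + 5))*(-808) = (699 + 2*5*10)*(-808) = (699 + 100)*(-808) = 799*(-808) = -645592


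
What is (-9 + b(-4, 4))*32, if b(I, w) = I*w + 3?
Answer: -704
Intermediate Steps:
b(I, w) = 3 + I*w
(-9 + b(-4, 4))*32 = (-9 + (3 - 4*4))*32 = (-9 + (3 - 16))*32 = (-9 - 13)*32 = -22*32 = -704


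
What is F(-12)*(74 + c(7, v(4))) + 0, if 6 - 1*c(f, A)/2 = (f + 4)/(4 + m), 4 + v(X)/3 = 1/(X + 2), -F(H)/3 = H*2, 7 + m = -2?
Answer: 32544/5 ≈ 6508.8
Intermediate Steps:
m = -9 (m = -7 - 2 = -9)
F(H) = -6*H (F(H) = -3*H*2 = -6*H)
v(X) = -12 + 3/(2 + X) (v(X) = -12 + 3/(X + 2) = -12 + 3/(2 + X))
c(f, A) = 68/5 + 2*f/5 (c(f, A) = 12 - 2*(f + 4)/(4 - 9) = 12 - 2*(4 + f)/(-5) = 12 - 2*(4 + f)*(-1)/5 = 12 - 2*(-⅘ - f/5) = 12 + (8/5 + 2*f/5) = 68/5 + 2*f/5)
F(-12)*(74 + c(7, v(4))) + 0 = (-6*(-12))*(74 + (68/5 + (⅖)*7)) + 0 = 72*(74 + (68/5 + 14/5)) + 0 = 72*(74 + 82/5) + 0 = 72*(452/5) + 0 = 32544/5 + 0 = 32544/5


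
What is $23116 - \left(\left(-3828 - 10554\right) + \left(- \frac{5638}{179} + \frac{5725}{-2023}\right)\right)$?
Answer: $\frac{13591093715}{362117} \approx 37532.0$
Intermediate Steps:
$23116 - \left(\left(-3828 - 10554\right) + \left(- \frac{5638}{179} + \frac{5725}{-2023}\right)\right) = 23116 - \left(-14382 + \left(\left(-5638\right) \frac{1}{179} + 5725 \left(- \frac{1}{2023}\right)\right)\right) = 23116 - \left(-14382 - \frac{12430449}{362117}\right) = 23116 - - \frac{5220397143}{362117} = 23116 + \frac{5220397143}{362117} = \frac{13591093715}{362117}$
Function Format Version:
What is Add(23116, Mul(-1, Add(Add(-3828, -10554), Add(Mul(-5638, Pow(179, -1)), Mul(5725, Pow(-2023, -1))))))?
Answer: Rational(13591093715, 362117) ≈ 37532.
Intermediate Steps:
Add(23116, Mul(-1, Add(Add(-3828, -10554), Add(Mul(-5638, Pow(179, -1)), Mul(5725, Pow(-2023, -1)))))) = Add(23116, Mul(-1, Add(-14382, Add(Mul(-5638, Rational(1, 179)), Mul(5725, Rational(-1, 2023)))))) = Add(23116, Mul(-1, Add(-14382, Add(Rational(-5638, 179), Rational(-5725, 2023))))) = Add(23116, Mul(-1, Add(-14382, Rational(-12430449, 362117)))) = Add(23116, Mul(-1, Rational(-5220397143, 362117))) = Add(23116, Rational(5220397143, 362117)) = Rational(13591093715, 362117)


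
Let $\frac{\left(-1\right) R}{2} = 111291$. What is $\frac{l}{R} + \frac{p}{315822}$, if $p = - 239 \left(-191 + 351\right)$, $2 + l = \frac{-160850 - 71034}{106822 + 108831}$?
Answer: $- \frac{152944062833905}{1263300528816651} \approx -0.12107$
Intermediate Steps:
$R = -222582$ ($R = \left(-2\right) 111291 = -222582$)
$l = - \frac{663190}{215653}$ ($l = -2 + \frac{-160850 - 71034}{106822 + 108831} = -2 - \frac{231884}{215653} = - \frac{663190}{215653} \approx -3.0753$)
$p = -38240$ ($p = \left(-239\right) 160 = -38240$)
$\frac{l}{R} + \frac{p}{315822} = - \frac{663190}{215653 \left(-222582\right)} - \frac{38240}{315822} = \left(- \frac{663190}{215653}\right) \left(- \frac{1}{222582}\right) - \frac{19120}{157911} = \frac{331595}{24000238023} - \frac{19120}{157911} = - \frac{152944062833905}{1263300528816651}$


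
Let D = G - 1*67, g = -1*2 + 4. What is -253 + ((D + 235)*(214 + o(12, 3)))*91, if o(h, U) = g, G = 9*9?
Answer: 4894091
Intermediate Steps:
G = 81
g = 2 (g = -2 + 4 = 2)
D = 14 (D = 81 - 1*67 = 81 - 67 = 14)
o(h, U) = 2
-253 + ((D + 235)*(214 + o(12, 3)))*91 = -253 + ((14 + 235)*(214 + 2))*91 = -253 + (249*216)*91 = -253 + 53784*91 = -253 + 4894344 = 4894091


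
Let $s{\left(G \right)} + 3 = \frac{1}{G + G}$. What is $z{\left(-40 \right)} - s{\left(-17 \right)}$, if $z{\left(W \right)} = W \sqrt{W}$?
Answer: $\frac{103}{34} - 80 i \sqrt{10} \approx 3.0294 - 252.98 i$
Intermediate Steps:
$s{\left(G \right)} = -3 + \frac{1}{2 G}$ ($s{\left(G \right)} = -3 + \frac{1}{G + G} = -3 + \frac{1}{2 G}$)
$z{\left(W \right)} = W^{\frac{3}{2}}$
$z{\left(-40 \right)} - s{\left(-17 \right)} = \left(-40\right)^{\frac{3}{2}} - \left(-3 + \frac{1}{2 \left(-17\right)}\right) = - 80 i \sqrt{10} - \left(-3 + \frac{1}{2} \left(- \frac{1}{17}\right)\right) = - 80 i \sqrt{10} - \left(-3 - \frac{1}{34}\right) = - 80 i \sqrt{10} - - \frac{103}{34} = - 80 i \sqrt{10} + \frac{103}{34} = \frac{103}{34} - 80 i \sqrt{10}$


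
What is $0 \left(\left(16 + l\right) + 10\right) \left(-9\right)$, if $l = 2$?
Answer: $0$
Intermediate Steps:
$0 \left(\left(16 + l\right) + 10\right) \left(-9\right) = 0 \left(\left(16 + 2\right) + 10\right) \left(-9\right) = 0 \left(18 + 10\right) \left(-9\right) = 0 \cdot 28 \left(-9\right) = 0 \left(-9\right) = 0$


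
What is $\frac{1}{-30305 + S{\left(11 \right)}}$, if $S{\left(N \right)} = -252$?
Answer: $- \frac{1}{30557} \approx -3.2726 \cdot 10^{-5}$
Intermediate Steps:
$\frac{1}{-30305 + S{\left(11 \right)}} = \frac{1}{-30305 - 252} = \frac{1}{-30557} = - \frac{1}{30557}$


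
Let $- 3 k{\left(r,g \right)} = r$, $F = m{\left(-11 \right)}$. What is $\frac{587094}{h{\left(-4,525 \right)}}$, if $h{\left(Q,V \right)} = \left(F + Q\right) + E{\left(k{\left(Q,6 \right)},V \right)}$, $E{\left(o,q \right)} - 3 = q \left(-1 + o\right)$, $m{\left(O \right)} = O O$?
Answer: $\frac{587094}{295} \approx 1990.1$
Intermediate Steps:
$m{\left(O \right)} = O^{2}$
$F = 121$ ($F = \left(-11\right)^{2} = 121$)
$k{\left(r,g \right)} = - \frac{r}{3}$
$E{\left(o,q \right)} = 3 + q \left(-1 + o\right)$
$h{\left(Q,V \right)} = 124 + Q - V - \frac{Q V}{3}$ ($h{\left(Q,V \right)} = \left(121 + Q\right) + \left(3 - V + - \frac{Q}{3} V\right) = \left(121 + Q\right) - \left(-3 + V + \frac{Q V}{3}\right) = 124 + Q - V - \frac{Q V}{3}$)
$\frac{587094}{h{\left(-4,525 \right)}} = \frac{587094}{124 - 4 - 525 - \left(- \frac{4}{3}\right) 525} = \frac{587094}{124 - 4 - 525 + 700} = \frac{587094}{295}$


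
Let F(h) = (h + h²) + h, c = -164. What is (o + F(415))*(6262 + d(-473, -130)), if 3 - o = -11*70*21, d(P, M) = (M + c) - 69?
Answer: 1116255972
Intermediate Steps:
d(P, M) = -233 + M (d(P, M) = (M - 164) - 69 = (-164 + M) - 69 = -233 + M)
F(h) = h² + 2*h
o = 16173 (o = 3 - (-11*70)*21 = 3 - (-770)*21 = 3 - 1*(-16170) = 3 + 16170 = 16173)
(o + F(415))*(6262 + d(-473, -130)) = (16173 + 415*(2 + 415))*(6262 + (-233 - 130)) = (16173 + 415*417)*(6262 - 363) = (16173 + 173055)*5899 = 189228*5899 = 1116255972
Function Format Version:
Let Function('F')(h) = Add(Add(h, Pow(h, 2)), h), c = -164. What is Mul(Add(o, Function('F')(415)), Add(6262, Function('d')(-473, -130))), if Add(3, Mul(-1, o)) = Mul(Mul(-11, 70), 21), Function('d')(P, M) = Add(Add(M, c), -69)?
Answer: 1116255972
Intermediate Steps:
Function('d')(P, M) = Add(-233, M) (Function('d')(P, M) = Add(Add(M, -164), -69) = Add(Add(-164, M), -69) = Add(-233, M))
Function('F')(h) = Add(Pow(h, 2), Mul(2, h))
o = 16173 (o = Add(3, Mul(-1, Mul(Mul(-11, 70), 21))) = Add(3, Mul(-1, Mul(-770, 21))) = Add(3, Mul(-1, -16170)) = Add(3, 16170) = 16173)
Mul(Add(o, Function('F')(415)), Add(6262, Function('d')(-473, -130))) = Mul(Add(16173, Mul(415, Add(2, 415))), Add(6262, Add(-233, -130))) = Mul(Add(16173, Mul(415, 417)), Add(6262, -363)) = Mul(Add(16173, 173055), 5899) = Mul(189228, 5899) = 1116255972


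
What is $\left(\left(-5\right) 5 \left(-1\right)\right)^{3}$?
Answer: $15625$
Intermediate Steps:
$\left(\left(-5\right) 5 \left(-1\right)\right)^{3} = \left(\left(-25\right) \left(-1\right)\right)^{3} = 25^{3} = 15625$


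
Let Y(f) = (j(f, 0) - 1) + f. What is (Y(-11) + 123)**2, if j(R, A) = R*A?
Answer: 12321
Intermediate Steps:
j(R, A) = A*R
Y(f) = -1 + f (Y(f) = (0*f - 1) + f = (0 - 1) + f = -1 + f)
(Y(-11) + 123)**2 = ((-1 - 11) + 123)**2 = (-12 + 123)**2 = 111**2 = 12321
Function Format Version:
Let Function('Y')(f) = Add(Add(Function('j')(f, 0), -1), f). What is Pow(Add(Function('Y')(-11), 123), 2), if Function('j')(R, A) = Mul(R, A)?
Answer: 12321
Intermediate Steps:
Function('j')(R, A) = Mul(A, R)
Function('Y')(f) = Add(-1, f) (Function('Y')(f) = Add(Add(Mul(0, f), -1), f) = Add(Add(0, -1), f) = Add(-1, f))
Pow(Add(Function('Y')(-11), 123), 2) = Pow(Add(Add(-1, -11), 123), 2) = Pow(Add(-12, 123), 2) = Pow(111, 2) = 12321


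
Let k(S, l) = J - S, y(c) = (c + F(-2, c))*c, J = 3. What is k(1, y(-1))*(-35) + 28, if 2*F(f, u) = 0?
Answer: -42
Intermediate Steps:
F(f, u) = 0 (F(f, u) = (½)*0 = 0)
y(c) = c² (y(c) = (c + 0)*c = c*c = c²)
k(S, l) = 3 - S
k(1, y(-1))*(-35) + 28 = (3 - 1*1)*(-35) + 28 = (3 - 1)*(-35) + 28 = 2*(-35) + 28 = -70 + 28 = -42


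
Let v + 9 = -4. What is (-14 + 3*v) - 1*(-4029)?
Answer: 3976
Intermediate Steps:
v = -13 (v = -9 - 4 = -13)
(-14 + 3*v) - 1*(-4029) = (-14 + 3*(-13)) - 1*(-4029) = (-14 - 39) + 4029 = -53 + 4029 = 3976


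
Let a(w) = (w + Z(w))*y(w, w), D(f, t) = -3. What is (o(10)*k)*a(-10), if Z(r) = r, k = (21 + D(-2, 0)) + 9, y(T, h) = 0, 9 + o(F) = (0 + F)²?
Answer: 0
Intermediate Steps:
o(F) = -9 + F² (o(F) = -9 + (0 + F)² = -9 + F²)
k = 27 (k = (21 - 3) + 9 = 18 + 9 = 27)
a(w) = 0 (a(w) = (w + w)*0 = (2*w)*0 = 0)
(o(10)*k)*a(-10) = ((-9 + 10²)*27)*0 = ((-9 + 100)*27)*0 = (91*27)*0 = 2457*0 = 0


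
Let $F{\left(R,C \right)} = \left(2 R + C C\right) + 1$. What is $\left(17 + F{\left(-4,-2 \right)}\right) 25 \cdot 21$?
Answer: $7350$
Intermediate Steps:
$F{\left(R,C \right)} = 1 + C^{2} + 2 R$ ($F{\left(R,C \right)} = \left(2 R + C^{2}\right) + 1 = \left(C^{2} + 2 R\right) + 1 = 1 + C^{2} + 2 R$)
$\left(17 + F{\left(-4,-2 \right)}\right) 25 \cdot 21 = \left(17 + \left(1 + \left(-2\right)^{2} + 2 \left(-4\right)\right)\right) 25 \cdot 21 = \left(17 + \left(1 + 4 - 8\right)\right) 25 \cdot 21 = \left(17 - 3\right) 25 \cdot 21 = 14 \cdot 25 \cdot 21 = 350 \cdot 21 = 7350$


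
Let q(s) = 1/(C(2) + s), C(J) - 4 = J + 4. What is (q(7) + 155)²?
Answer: 6948496/289 ≈ 24043.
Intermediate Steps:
C(J) = 8 + J (C(J) = 4 + (J + 4) = 4 + (4 + J) = 8 + J)
q(s) = 1/(10 + s) (q(s) = 1/((8 + 2) + s) = 1/(10 + s))
(q(7) + 155)² = (1/(10 + 7) + 155)² = (1/17 + 155)² = (2636/17)² = 6948496/289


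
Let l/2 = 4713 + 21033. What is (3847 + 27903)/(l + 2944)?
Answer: 15875/27218 ≈ 0.58325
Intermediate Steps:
l = 51492 (l = 2*(4713 + 21033) = 2*25746 = 51492)
(3847 + 27903)/(l + 2944) = (3847 + 27903)/(51492 + 2944) = 31750/54436 = 31750*(1/54436) = 15875/27218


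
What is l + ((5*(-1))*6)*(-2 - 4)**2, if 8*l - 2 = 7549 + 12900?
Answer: 11811/8 ≈ 1476.4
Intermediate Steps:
l = 20451/8 (l = 1/4 + (7549 + 12900)/8 = 1/4 + (1/8)*20449 = 1/4 + 20449/8 = 20451/8 ≈ 2556.4)
l + ((5*(-1))*6)*(-2 - 4)**2 = 20451/8 + ((5*(-1))*6)*(-2 - 4)**2 = 20451/8 - 5*6*(-6)**2 = 20451/8 - 30*36 = 20451/8 - 1080 = 11811/8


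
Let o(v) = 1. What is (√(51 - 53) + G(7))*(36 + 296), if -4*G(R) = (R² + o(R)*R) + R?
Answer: -5229 + 332*I*√2 ≈ -5229.0 + 469.52*I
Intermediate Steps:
G(R) = -R/2 - R²/4 (G(R) = -((R² + 1*R) + R)/4 = -((R² + R) + R)/4 = -((R + R²) + R)/4 = -(R² + 2*R)/4 = -R/2 - R²/4)
(√(51 - 53) + G(7))*(36 + 296) = (√(51 - 53) - ¼*7*(2 + 7))*(36 + 296) = (√(-2) - ¼*7*9)*332 = (I*√2 - 63/4)*332 = (-63/4 + I*√2)*332 = -5229 + 332*I*√2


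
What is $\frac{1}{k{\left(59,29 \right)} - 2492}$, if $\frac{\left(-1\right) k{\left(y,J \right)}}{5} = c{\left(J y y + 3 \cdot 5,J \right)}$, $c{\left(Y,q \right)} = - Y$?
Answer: $\frac{1}{502328} \approx 1.9907 \cdot 10^{-6}$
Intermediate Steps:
$k{\left(y,J \right)} = 75 + 5 J y^{2}$ ($k{\left(y,J \right)} = - 5 \left(- (J y y + 3 \cdot 5)\right) = - 5 \left(- (J y^{2} + 15)\right) = - 5 \left(- (15 + J y^{2})\right) = - 5 \left(-15 - J y^{2}\right) = 75 + 5 J y^{2}$)
$\frac{1}{k{\left(59,29 \right)} - 2492} = \frac{1}{\left(75 + 5 \cdot 29 \cdot 59^{2}\right) - 2492} = \frac{1}{\left(75 + 5 \cdot 29 \cdot 3481\right) - 2492} = \frac{1}{\left(75 + 504745\right) - 2492} = \frac{1}{504820 - 2492} = \frac{1}{502328}$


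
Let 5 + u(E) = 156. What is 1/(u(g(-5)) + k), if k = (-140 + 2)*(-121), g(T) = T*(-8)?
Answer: 1/16849 ≈ 5.9351e-5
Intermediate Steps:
g(T) = -8*T
u(E) = 151 (u(E) = -5 + 156 = 151)
k = 16698 (k = -138*(-121) = 16698)
1/(u(g(-5)) + k) = 1/(151 + 16698) = 1/16849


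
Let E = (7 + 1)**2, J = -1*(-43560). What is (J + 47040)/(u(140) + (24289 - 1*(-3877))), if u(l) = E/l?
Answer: 1585500/492913 ≈ 3.2166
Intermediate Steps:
J = 43560
E = 64 (E = 8**2 = 64)
u(l) = 64/l
(J + 47040)/(u(140) + (24289 - 1*(-3877))) = (43560 + 47040)/(64/140 + (24289 - 1*(-3877))) = 90600/(64*(1/140) + (24289 + 3877)) = 90600/(16/35 + 28166) = 90600/(985826/35) = 90600*(35/985826) = 1585500/492913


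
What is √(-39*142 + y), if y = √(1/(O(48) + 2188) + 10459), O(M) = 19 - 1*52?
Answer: √(-25718610450 + 2155*√48571859630)/2155 ≈ 73.727*I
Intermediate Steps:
O(M) = -33 (O(M) = 19 - 52 = -33)
y = √48571859630/2155 (y = √(1/(-33 + 2188) + 10459) = √(1/2155 + 10459) = √(22539146/2155) = √48571859630/2155 ≈ 102.27)
√(-39*142 + y) = √(-39*142 + √48571859630/2155) = √(-5538 + √48571859630/2155)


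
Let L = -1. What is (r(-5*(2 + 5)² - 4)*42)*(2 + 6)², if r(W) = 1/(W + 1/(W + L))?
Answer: -96000/8893 ≈ -10.795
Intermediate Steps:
r(W) = 1/(W + 1/(-1 + W)) (r(W) = 1/(W + 1/(W - 1)) = 1/(W + 1/(-1 + W)))
(r(-5*(2 + 5)² - 4)*42)*(2 + 6)² = (((-1 + (-5*(2 + 5)² - 4))/(1 + (-5*(2 + 5)² - 4)² - (-5*(2 + 5)² - 4)))*42)*(2 + 6)² = (((-1 + (-5*7² - 4))/(1 + (-5*7² - 4)² - (-5*7² - 4)))*42)*8² = (((-1 + (-5*49 - 4))/(1 + (-5*49 - 4)² - (-5*49 - 4)))*42)*64 = (((-1 + (-245 - 4))/(1 + (-245 - 4)² - (-245 - 4)))*42)*64 = (((-1 - 249)/(1 + (-249)² - 1*(-249)))*42)*64 = ((-250/(1 + 62001 + 249))*42)*64 = ((-250/62251)*42)*64 = (((1/62251)*(-250))*42)*64 = -250/62251*42*64 = -1500/8893*64 = -96000/8893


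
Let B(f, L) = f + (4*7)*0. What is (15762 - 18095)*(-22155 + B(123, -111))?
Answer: 51400656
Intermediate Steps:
B(f, L) = f (B(f, L) = f + 28*0 = f + 0 = f)
(15762 - 18095)*(-22155 + B(123, -111)) = (15762 - 18095)*(-22155 + 123) = -2333*(-22032) = 51400656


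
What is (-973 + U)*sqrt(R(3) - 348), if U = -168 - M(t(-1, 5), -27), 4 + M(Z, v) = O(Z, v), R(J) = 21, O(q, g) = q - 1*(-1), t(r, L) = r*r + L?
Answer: -1144*I*sqrt(327) ≈ -20687.0*I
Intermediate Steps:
t(r, L) = L + r**2 (t(r, L) = r**2 + L = L + r**2)
O(q, g) = 1 + q (O(q, g) = q + 1 = 1 + q)
M(Z, v) = -3 + Z (M(Z, v) = -4 + (1 + Z) = -3 + Z)
U = -171 (U = -168 - (-3 + (5 + (-1)**2)) = -168 - (-3 + (5 + 1)) = -168 - (-3 + 6) = -168 - 1*3 = -168 - 3 = -171)
(-973 + U)*sqrt(R(3) - 348) = (-973 - 171)*sqrt(21 - 348) = -1144*I*sqrt(327)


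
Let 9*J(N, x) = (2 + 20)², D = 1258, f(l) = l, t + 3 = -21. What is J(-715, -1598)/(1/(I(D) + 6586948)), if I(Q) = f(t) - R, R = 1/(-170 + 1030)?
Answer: 685435311319/1935 ≈ 3.5423e+8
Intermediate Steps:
t = -24 (t = -3 - 21 = -24)
J(N, x) = 484/9 (J(N, x) = (2 + 20)²/9 = (⅑)*22² = (⅑)*484 = 484/9)
R = 1/860 ≈ 0.0011628
I(Q) = -20641/860 (I(Q) = -24 - 1*1/860 = -24 - 1/860 = -20641/860)
J(-715, -1598)/(1/(I(D) + 6586948)) = 484/(9*(1/(-20641/860 + 6586948))) = 484/(9*(1/(5664754639/860))) = 484/(9*(860/5664754639)) = (484/9)*(5664754639/860) = 685435311319/1935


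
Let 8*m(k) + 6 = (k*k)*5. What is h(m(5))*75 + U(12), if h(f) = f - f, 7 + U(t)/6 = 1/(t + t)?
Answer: -167/4 ≈ -41.750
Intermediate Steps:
m(k) = -¾ + 5*k²/8 (m(k) = -¾ + ((k*k)*5)/8 = -¾ + (k²*5)/8 = -¾ + (5*k²)/8 = -¾ + 5*k²/8)
U(t) = -42 + 3/t (U(t) = -42 + 6/(t + t) = -42 + 6/((2*t)) = -42 + 6*(1/(2*t)) = -42 + 3/t)
h(f) = 0
h(m(5))*75 + U(12) = 0*75 + (-42 + 3/12) = 0 + (-42 + 3*(1/12)) = 0 + (-42 + ¼) = 0 - 167/4 = -167/4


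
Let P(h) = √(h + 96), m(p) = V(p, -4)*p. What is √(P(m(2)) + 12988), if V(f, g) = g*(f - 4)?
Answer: 2*√(3247 + √7) ≈ 114.01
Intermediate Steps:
V(f, g) = g*(-4 + f)
m(p) = p*(16 - 4*p) (m(p) = (-4*(-4 + p))*p = (16 - 4*p)*p = p*(16 - 4*p))
P(h) = √(96 + h)
√(P(m(2)) + 12988) = √(√(96 + 4*2*(4 - 1*2)) + 12988) = √(√(96 + 4*2*(4 - 2)) + 12988) = √(√(96 + 4*2*2) + 12988) = √(√(96 + 16) + 12988) = √(√112 + 12988) = √(4*√7 + 12988) = √(12988 + 4*√7)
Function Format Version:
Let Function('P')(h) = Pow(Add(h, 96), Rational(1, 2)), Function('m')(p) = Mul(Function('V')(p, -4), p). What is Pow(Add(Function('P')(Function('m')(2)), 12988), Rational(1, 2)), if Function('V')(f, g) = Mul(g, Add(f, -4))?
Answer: Mul(2, Pow(Add(3247, Pow(7, Rational(1, 2))), Rational(1, 2))) ≈ 114.01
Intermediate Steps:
Function('V')(f, g) = Mul(g, Add(-4, f))
Function('m')(p) = Mul(p, Add(16, Mul(-4, p))) (Function('m')(p) = Mul(Mul(-4, Add(-4, p)), p) = Mul(Add(16, Mul(-4, p)), p) = Mul(p, Add(16, Mul(-4, p))))
Function('P')(h) = Pow(Add(96, h), Rational(1, 2))
Pow(Add(Function('P')(Function('m')(2)), 12988), Rational(1, 2)) = Pow(Add(Pow(Add(96, Mul(4, 2, Add(4, Mul(-1, 2)))), Rational(1, 2)), 12988), Rational(1, 2)) = Pow(Add(Pow(Add(96, Mul(4, 2, Add(4, -2))), Rational(1, 2)), 12988), Rational(1, 2)) = Pow(Add(Pow(Add(96, Mul(4, 2, 2)), Rational(1, 2)), 12988), Rational(1, 2)) = Pow(Add(Pow(Add(96, 16), Rational(1, 2)), 12988), Rational(1, 2)) = Pow(Add(Pow(112, Rational(1, 2)), 12988), Rational(1, 2)) = Pow(Add(Mul(4, Pow(7, Rational(1, 2))), 12988), Rational(1, 2)) = Pow(Add(12988, Mul(4, Pow(7, Rational(1, 2)))), Rational(1, 2))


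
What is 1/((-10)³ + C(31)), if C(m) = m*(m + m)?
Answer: 1/922 ≈ 0.0010846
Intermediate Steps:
C(m) = 2*m² (C(m) = m*(2*m) = 2*m²)
1/((-10)³ + C(31)) = 1/((-10)³ + 2*31²) = 1/(-1000 + 2*961) = 1/(-1000 + 1922) = 1/922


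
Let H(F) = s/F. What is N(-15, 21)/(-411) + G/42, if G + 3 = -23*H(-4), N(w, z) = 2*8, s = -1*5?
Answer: -18295/23016 ≈ -0.79488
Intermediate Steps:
s = -5
H(F) = -5/F
N(w, z) = 16
G = -127/4 (G = -3 - (-115)/(-4) = -3 - (-115)*(-1)/4 = -3 - 23*5/4 = -3 - 115/4 = -127/4 ≈ -31.750)
N(-15, 21)/(-411) + G/42 = 16/(-411) - 127/4/42 = 16*(-1/411) - 127/4*1/42 = -16/411 - 127/168 = -18295/23016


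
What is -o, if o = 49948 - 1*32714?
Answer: -17234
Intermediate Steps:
o = 17234 (o = 49948 - 32714 = 17234)
-o = -1*17234 = -17234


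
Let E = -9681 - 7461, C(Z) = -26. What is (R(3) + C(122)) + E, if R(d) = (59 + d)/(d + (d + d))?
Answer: -154450/9 ≈ -17161.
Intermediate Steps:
R(d) = (59 + d)/(3*d) (R(d) = (59 + d)/(d + 2*d) = (59 + d)/((3*d)) = (59 + d)*(1/(3*d)) = (59 + d)/(3*d))
E = -17142
(R(3) + C(122)) + E = ((⅓)*(59 + 3)/3 - 26) - 17142 = ((⅓)*(⅓)*62 - 26) - 17142 = (62/9 - 26) - 17142 = -172/9 - 17142 = -154450/9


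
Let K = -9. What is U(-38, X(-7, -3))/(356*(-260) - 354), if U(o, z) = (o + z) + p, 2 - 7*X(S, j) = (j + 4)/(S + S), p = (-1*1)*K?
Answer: 2813/9105572 ≈ 0.00030893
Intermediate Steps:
p = 9 (p = -1*1*(-9) = -1*(-9) = 9)
X(S, j) = 2/7 - (4 + j)/(14*S) (X(S, j) = 2/7 - (j + 4)/(7*(S + S)) = 2/7 - (4 + j)/(7*(2*S)) = 2/7 - (4 + j)*1/(2*S)/7 = 2/7 - (4 + j)/(14*S))
U(o, z) = 9 + o + z (U(o, z) = (o + z) + 9 = 9 + o + z)
U(-38, X(-7, -3))/(356*(-260) - 354) = (9 - 38 + (1/14)*(-4 - 1*(-3) + 4*(-7))/(-7))/(356*(-260) - 354) = (9 - 38 + (1/14)*(-1/7)*(-4 + 3 - 28))/(-92560 - 354) = (9 - 38 + (1/14)*(-1/7)*(-29))/(-92914) = (9 - 38 + 29/98)*(-1/92914) = -2813/98*(-1/92914) = 2813/9105572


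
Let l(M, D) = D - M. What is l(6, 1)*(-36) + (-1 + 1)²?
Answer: 180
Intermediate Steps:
l(6, 1)*(-36) + (-1 + 1)² = (1 - 1*6)*(-36) + (-1 + 1)² = (1 - 6)*(-36) + 0² = -5*(-36) + 0 = 180 + 0 = 180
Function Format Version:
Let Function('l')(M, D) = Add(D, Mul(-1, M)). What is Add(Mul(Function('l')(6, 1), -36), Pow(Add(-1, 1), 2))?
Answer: 180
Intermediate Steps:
Add(Mul(Function('l')(6, 1), -36), Pow(Add(-1, 1), 2)) = Add(Mul(Add(1, Mul(-1, 6)), -36), Pow(Add(-1, 1), 2)) = Add(Mul(Add(1, -6), -36), Pow(0, 2)) = Add(Mul(-5, -36), 0) = Add(180, 0) = 180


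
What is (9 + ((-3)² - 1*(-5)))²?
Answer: 529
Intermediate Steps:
(9 + ((-3)² - 1*(-5)))² = (9 + (9 + 5))² = (9 + 14)² = 23² = 529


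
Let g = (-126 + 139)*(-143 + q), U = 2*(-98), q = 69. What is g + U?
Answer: -1158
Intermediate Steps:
U = -196
g = -962 (g = (-126 + 139)*(-143 + 69) = 13*(-74) = -962)
g + U = -962 - 196 = -1158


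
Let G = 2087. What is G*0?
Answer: 0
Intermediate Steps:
G*0 = 2087*0 = 0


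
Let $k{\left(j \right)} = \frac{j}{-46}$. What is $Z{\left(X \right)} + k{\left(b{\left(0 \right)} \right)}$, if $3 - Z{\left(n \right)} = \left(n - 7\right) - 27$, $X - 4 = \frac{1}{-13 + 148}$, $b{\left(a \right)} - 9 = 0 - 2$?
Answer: $\frac{203939}{6210} \approx 32.84$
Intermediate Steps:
$b{\left(a \right)} = 7$ ($b{\left(a \right)} = 9 + \left(0 - 2\right) = 9 - 2 = 7$)
$k{\left(j \right)} = - \frac{j}{46}$ ($k{\left(j \right)} = j \left(- \frac{1}{46}\right) = - \frac{j}{46}$)
$X = \frac{541}{135}$ ($X = 4 + \frac{1}{-13 + 148} = 4 + \frac{1}{135} = \frac{541}{135} \approx 4.0074$)
$Z{\left(n \right)} = 37 - n$ ($Z{\left(n \right)} = 3 - \left(\left(n - 7\right) - 27\right) = 3 - \left(\left(-7 + n\right) - 27\right) = 3 - \left(-34 + n\right) = 37 - n$)
$Z{\left(X \right)} + k{\left(b{\left(0 \right)} \right)} = \left(37 - \frac{541}{135}\right) - \frac{7}{46} = \frac{4454}{135} - \frac{7}{46} = \frac{203939}{6210}$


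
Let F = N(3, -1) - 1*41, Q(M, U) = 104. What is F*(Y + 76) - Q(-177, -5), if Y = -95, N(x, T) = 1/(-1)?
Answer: 694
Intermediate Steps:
N(x, T) = -1
F = -42 (F = -1 - 1*41 = -1 - 41 = -42)
F*(Y + 76) - Q(-177, -5) = -42*(-95 + 76) - 1*104 = -42*(-19) - 104 = 798 - 104 = 694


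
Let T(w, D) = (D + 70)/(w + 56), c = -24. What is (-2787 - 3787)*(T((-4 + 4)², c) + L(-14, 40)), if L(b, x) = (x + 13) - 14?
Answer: -3665005/14 ≈ -2.6179e+5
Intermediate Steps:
T(w, D) = (70 + D)/(56 + w)
L(b, x) = -1 + x (L(b, x) = (13 + x) - 14 = -1 + x)
(-2787 - 3787)*(T((-4 + 4)², c) + L(-14, 40)) = (-2787 - 3787)*((70 - 24)/(56 + (-4 + 4)²) + (-1 + 40)) = -6574*(46/(56 + 0²) + 39) = -6574*(46/(56 + 0) + 39) = -6574*(46/56 + 39) = -6574*((1/56)*46 + 39) = -6574*(23/28 + 39) = -6574*1115/28 = -3665005/14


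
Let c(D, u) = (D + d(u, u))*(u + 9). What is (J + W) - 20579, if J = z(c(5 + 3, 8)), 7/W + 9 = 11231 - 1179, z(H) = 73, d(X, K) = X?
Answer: -205941751/10043 ≈ -20506.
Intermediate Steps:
c(D, u) = (9 + u)*(D + u) (c(D, u) = (D + u)*(u + 9) = (D + u)*(9 + u) = (9 + u)*(D + u))
W = 7/10043 (W = 7/(-9 + (11231 - 1179)) = 7/(-9 + 10052) = 7/10043 ≈ 0.00069700)
J = 73
(J + W) - 20579 = (73 + 7/10043) - 20579 = 733146/10043 - 20579 = -205941751/10043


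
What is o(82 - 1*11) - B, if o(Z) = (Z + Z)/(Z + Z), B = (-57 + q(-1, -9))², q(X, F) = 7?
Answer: -2499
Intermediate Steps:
B = 2500 (B = (-57 + 7)² = (-50)² = 2500)
o(Z) = 1 (o(Z) = (2*Z)/((2*Z)) = (2*Z)*(1/(2*Z)) = 1)
o(82 - 1*11) - B = 1 - 1*2500 = 1 - 2500 = -2499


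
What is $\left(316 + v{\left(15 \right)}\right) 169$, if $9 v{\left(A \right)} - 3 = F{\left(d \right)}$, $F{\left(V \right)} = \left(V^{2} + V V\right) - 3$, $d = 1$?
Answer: $\frac{480974}{9} \approx 53442.0$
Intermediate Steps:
$F{\left(V \right)} = -3 + 2 V^{2}$ ($F{\left(V \right)} = \left(V^{2} + V^{2}\right) - 3 = 2 V^{2} - 3 = -3 + 2 V^{2}$)
$v{\left(A \right)} = \frac{2}{9}$ ($v{\left(A \right)} = \frac{1}{3} + \frac{-3 + 2 \cdot 1^{2}}{9} = \frac{1}{3} + \frac{-3 + 2 \cdot 1}{9} = \frac{1}{3} + \frac{-3 + 2}{9} = \frac{1}{3} + \frac{1}{9} \left(-1\right) = \frac{1}{3} - \frac{1}{9} = \frac{2}{9}$)
$\left(316 + v{\left(15 \right)}\right) 169 = \left(316 + \frac{2}{9}\right) 169 = \frac{2846}{9} \cdot 169 = \frac{480974}{9}$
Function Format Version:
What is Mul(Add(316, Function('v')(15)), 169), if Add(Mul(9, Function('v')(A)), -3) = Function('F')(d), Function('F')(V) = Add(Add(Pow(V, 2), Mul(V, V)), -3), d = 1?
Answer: Rational(480974, 9) ≈ 53442.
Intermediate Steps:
Function('F')(V) = Add(-3, Mul(2, Pow(V, 2))) (Function('F')(V) = Add(Add(Pow(V, 2), Pow(V, 2)), -3) = Add(Mul(2, Pow(V, 2)), -3) = Add(-3, Mul(2, Pow(V, 2))))
Function('v')(A) = Rational(2, 9) (Function('v')(A) = Add(Rational(1, 3), Mul(Rational(1, 9), Add(-3, Mul(2, Pow(1, 2))))) = Add(Rational(1, 3), Mul(Rational(1, 9), Add(-3, Mul(2, 1)))) = Add(Rational(1, 3), Mul(Rational(1, 9), Add(-3, 2))) = Add(Rational(1, 3), Mul(Rational(1, 9), -1)) = Add(Rational(1, 3), Rational(-1, 9)) = Rational(2, 9))
Mul(Add(316, Function('v')(15)), 169) = Mul(Add(316, Rational(2, 9)), 169) = Mul(Rational(2846, 9), 169) = Rational(480974, 9)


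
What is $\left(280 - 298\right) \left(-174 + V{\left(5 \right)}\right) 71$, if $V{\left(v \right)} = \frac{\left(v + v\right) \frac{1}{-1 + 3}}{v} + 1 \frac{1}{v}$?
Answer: $\frac{1104192}{5} \approx 2.2084 \cdot 10^{5}$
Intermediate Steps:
$V{\left(v \right)} = 1 + \frac{1}{v}$ ($V{\left(v \right)} = \frac{2 v \frac{1}{2}}{v} + \frac{1}{v} = \frac{v}{v} + \frac{1}{v} = 1 + \frac{1}{v}$)
$\left(280 - 298\right) \left(-174 + V{\left(5 \right)}\right) 71 = \left(280 - 298\right) \left(-174 + \frac{1 + 5}{5}\right) 71 = - 18 \left(-174 + \frac{1}{5} \cdot 6\right) 71 = - 18 \left(-174 + \frac{6}{5}\right) 71 = \left(-18\right) \left(- \frac{864}{5}\right) 71 = \frac{15552}{5} \cdot 71 = \frac{1104192}{5}$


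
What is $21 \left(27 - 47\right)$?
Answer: $-420$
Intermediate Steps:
$21 \left(27 - 47\right) = 21 \left(-20\right) = -420$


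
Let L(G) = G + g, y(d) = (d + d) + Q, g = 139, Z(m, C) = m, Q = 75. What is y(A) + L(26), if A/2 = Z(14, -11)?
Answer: 296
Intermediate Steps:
A = 28 (A = 2*14 = 28)
y(d) = 75 + 2*d (y(d) = (d + d) + 75 = 2*d + 75 = 75 + 2*d)
L(G) = 139 + G (L(G) = G + 139 = 139 + G)
y(A) + L(26) = (75 + 2*28) + (139 + 26) = (75 + 56) + 165 = 131 + 165 = 296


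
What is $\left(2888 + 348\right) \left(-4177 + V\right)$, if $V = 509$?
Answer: $-11869648$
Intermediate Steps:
$\left(2888 + 348\right) \left(-4177 + V\right) = \left(2888 + 348\right) \left(-4177 + 509\right) = 3236 \left(-3668\right) = -11869648$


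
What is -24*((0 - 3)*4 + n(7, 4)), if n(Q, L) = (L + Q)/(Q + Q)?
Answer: 1884/7 ≈ 269.14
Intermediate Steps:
n(Q, L) = (L + Q)/(2*Q) (n(Q, L) = (L + Q)/((2*Q)) = (L + Q)*(1/(2*Q)) = (L + Q)/(2*Q))
-24*((0 - 3)*4 + n(7, 4)) = -24*((0 - 3)*4 + (½)*(4 + 7)/7) = -24*(-3*4 + (½)*(⅐)*11) = -24*(-12 + 11/14) = -24*(-157/14) = 1884/7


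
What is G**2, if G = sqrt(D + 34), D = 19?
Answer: 53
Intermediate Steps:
G = sqrt(53) (G = sqrt(19 + 34) = sqrt(53) ≈ 7.2801)
G**2 = (sqrt(53))**2 = 53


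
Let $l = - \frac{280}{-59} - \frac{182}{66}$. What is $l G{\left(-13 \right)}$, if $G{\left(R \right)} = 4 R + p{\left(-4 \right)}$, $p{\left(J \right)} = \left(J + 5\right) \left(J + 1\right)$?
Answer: $- \frac{19355}{177} \approx -109.35$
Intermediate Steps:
$p{\left(J \right)} = \left(1 + J\right) \left(5 + J\right)$ ($p{\left(J \right)} = \left(5 + J\right) \left(1 + J\right) = \left(1 + J\right) \left(5 + J\right)$)
$l = \frac{3871}{1947}$ ($l = \left(-280\right) \left(- \frac{1}{59}\right) - \frac{91}{33} = \frac{280}{59} - \frac{91}{33} = \frac{3871}{1947} \approx 1.9882$)
$G{\left(R \right)} = -3 + 4 R$ ($G{\left(R \right)} = 4 R + \left(5 + \left(-4\right)^{2} + 6 \left(-4\right)\right) = 4 R + \left(5 + 16 - 24\right) = 4 R - 3 = -3 + 4 R$)
$l G{\left(-13 \right)} = \frac{3871 \left(-3 + 4 \left(-13\right)\right)}{1947} = \frac{3871 \left(-3 - 52\right)}{1947} = \frac{3871}{1947} \left(-55\right) = - \frac{19355}{177}$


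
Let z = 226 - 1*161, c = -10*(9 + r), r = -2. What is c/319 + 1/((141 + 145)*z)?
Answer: -118271/539110 ≈ -0.21938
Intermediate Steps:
c = -70 (c = -10*(9 - 2) = -10*7 = -70)
z = 65 (z = 226 - 161 = 65)
c/319 + 1/((141 + 145)*z) = -70/319 + 1/((141 + 145)*65) = -70*1/319 + (1/65)/286 = -70/319 + (1/286)*(1/65) = -70/319 + 1/18590 = -118271/539110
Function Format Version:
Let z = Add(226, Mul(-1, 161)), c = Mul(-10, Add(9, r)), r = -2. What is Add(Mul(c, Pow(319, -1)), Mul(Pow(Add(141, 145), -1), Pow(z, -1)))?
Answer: Rational(-118271, 539110) ≈ -0.21938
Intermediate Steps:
c = -70 (c = Mul(-10, Add(9, -2)) = Mul(-10, 7) = -70)
z = 65 (z = Add(226, -161) = 65)
Add(Mul(c, Pow(319, -1)), Mul(Pow(Add(141, 145), -1), Pow(z, -1))) = Add(Mul(-70, Pow(319, -1)), Mul(Pow(Add(141, 145), -1), Pow(65, -1))) = Add(Mul(-70, Rational(1, 319)), Mul(Pow(286, -1), Rational(1, 65))) = Add(Rational(-70, 319), Mul(Rational(1, 286), Rational(1, 65))) = Add(Rational(-70, 319), Rational(1, 18590)) = Rational(-118271, 539110)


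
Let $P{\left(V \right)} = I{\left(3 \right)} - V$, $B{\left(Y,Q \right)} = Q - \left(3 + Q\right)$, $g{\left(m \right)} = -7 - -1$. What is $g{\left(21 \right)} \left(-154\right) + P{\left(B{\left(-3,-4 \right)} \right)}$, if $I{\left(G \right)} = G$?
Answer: $930$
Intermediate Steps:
$g{\left(m \right)} = -6$ ($g{\left(m \right)} = -7 + 1 = -6$)
$B{\left(Y,Q \right)} = -3$
$P{\left(V \right)} = 3 - V$
$g{\left(21 \right)} \left(-154\right) + P{\left(B{\left(-3,-4 \right)} \right)} = \left(-6\right) \left(-154\right) + \left(3 - -3\right) = 924 + \left(3 + 3\right) = 924 + 6 = 930$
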